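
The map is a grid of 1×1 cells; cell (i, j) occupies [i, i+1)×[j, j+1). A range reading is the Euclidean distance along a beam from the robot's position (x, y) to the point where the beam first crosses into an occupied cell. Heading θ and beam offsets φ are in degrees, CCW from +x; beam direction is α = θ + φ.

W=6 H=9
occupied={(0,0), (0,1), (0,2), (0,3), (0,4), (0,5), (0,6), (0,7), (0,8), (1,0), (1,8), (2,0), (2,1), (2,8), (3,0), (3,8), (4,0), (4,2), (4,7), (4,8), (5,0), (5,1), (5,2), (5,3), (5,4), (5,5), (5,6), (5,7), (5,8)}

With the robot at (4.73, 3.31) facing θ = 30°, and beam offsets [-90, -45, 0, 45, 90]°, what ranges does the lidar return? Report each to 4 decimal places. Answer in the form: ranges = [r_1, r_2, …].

beam 1: φ=-90°, α=300°
  direction (0.5000, -0.8660); cell (4,3); t to first gridline: x 0.5400, y 0.3580 (then +2.0000 / +1.1547)
    (4,2) via y @ 0.3580  # hit
  → r_1 = 0.3580
beam 2: φ=-45°, α=345°
  direction (0.9659, -0.2588); cell (4,3); t to first gridline: x 0.2795, y 1.1977 (then +1.0353 / +3.8637)
    (5,3) via x @ 0.2795  # hit
  → r_2 = 0.2795
beam 3: φ=0°, α=30°
  direction (0.8660, 0.5000); cell (4,3); t to first gridline: x 0.3118, y 1.3800 (then +1.1547 / +2.0000)
    (5,3) via x @ 0.3118  # hit
  → r_3 = 0.3118
beam 4: φ=45°, α=75°
  direction (0.2588, 0.9659); cell (4,3); t to first gridline: x 1.0432, y 0.7143 (then +3.8637 / +1.0353)
    (4,4) via y @ 0.7143
    (5,4) via x @ 1.0432  # hit
  → r_4 = 1.0432
beam 5: φ=90°, α=120°
  direction (-0.5000, 0.8660); cell (4,3); t to first gridline: x 1.4600, y 0.7967 (then +2.0000 / +1.1547)
    (4,4) via y @ 0.7967
    (3,4) via x @ 1.4600
    (3,5) via y @ 1.9514
    (3,6) via y @ 3.1061
    (2,6) via x @ 3.4600
    (2,7) via y @ 4.2608
    (2,8) via y @ 5.4155  # hit
  → r_5 = 5.4155

ranges = [0.3580, 0.2795, 0.3118, 1.0432, 5.4155]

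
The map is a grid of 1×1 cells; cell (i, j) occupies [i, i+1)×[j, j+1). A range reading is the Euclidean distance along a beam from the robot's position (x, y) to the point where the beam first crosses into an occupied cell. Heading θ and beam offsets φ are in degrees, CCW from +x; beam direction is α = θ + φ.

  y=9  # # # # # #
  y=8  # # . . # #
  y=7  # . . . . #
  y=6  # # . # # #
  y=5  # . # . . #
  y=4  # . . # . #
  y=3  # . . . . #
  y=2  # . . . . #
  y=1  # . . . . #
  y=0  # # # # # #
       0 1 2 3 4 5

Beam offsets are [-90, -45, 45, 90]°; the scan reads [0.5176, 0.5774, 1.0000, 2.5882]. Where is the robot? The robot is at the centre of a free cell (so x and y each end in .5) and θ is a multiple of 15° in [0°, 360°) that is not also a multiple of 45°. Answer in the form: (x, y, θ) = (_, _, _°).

(x, y, θ) = (4.5, 1.5, 15°)

The pose lattice has 25·16 = 400 candidates. Test each by forward raycasting.
  (4.5, 1.5, 345°): beam 3 = 0.5774 ≠ 1.0000 ✗
  (3.5, 1.5, 60°): beam 1 = 1.0000 ≠ 0.5176 ✗
  (4.5, 3.5, 345°): beam 1 = 2.5882 ≠ 0.5176 ✗
  (2.5, 8.5, 30°): beam 1 = 1.7321 ≠ 0.5176 ✗
  …
  (4.5, 1.5, 15°): r_1=0.5176, r_2=0.5774, r_3=1.0000, r_4=2.5882 — all match ✓
No second candidate reproduces the full scan.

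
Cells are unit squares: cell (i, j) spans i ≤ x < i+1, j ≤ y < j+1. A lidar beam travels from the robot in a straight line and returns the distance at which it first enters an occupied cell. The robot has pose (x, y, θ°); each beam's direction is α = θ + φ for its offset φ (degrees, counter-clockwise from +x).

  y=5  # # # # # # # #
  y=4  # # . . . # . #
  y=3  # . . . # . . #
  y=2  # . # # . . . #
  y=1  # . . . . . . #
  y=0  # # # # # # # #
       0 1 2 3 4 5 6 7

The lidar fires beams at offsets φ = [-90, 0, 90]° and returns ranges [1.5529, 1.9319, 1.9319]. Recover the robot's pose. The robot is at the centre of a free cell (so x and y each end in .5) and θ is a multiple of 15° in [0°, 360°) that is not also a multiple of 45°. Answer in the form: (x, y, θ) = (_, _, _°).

(x, y, θ) = (5.5, 1.5, 105°)

The pose lattice has 19·16 = 304 candidates. Test each by forward raycasting.
  (4.5, 1.5, 30°): beam 1 = 0.5774 ≠ 1.5529 ✗
  (6.5, 1.5, 240°): beam 1 = 2.8868 ≠ 1.5529 ✗
  (4.5, 2.5, 240°): beam 1 = 0.5774 ≠ 1.5529 ✗
  …
  (5.5, 1.5, 105°): r_1=1.5529, r_2=1.9319, r_3=1.9319 — all match ✓
Unique over the lattice → pose = (5.5, 1.5, 105°).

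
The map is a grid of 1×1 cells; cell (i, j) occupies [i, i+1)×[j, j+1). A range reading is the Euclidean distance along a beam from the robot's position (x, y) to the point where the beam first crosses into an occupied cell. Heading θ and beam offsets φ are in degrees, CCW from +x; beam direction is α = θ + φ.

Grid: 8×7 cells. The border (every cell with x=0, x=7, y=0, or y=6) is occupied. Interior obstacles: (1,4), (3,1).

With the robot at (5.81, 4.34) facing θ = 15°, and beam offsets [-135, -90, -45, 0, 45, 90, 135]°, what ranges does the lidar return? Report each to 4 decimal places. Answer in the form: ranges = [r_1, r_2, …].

ranges = [3.6200, 3.4578, 1.3741, 1.2320, 1.9168, 1.7186, 3.3200]

beam 1: φ=-135°, α=240°
  dir = (cos 240°, sin 240°) = (-0.5000, -0.8660); from cell (5,4)
  next x-line at t=1.6200, next y-line at t=0.3926; Δt_x=2.0000, Δt_y=1.1547
    y: enter (5,3) at t=0.3926
    y: enter (5,2) at t=1.5473
    x: enter (4,2) at t=1.6200
    y: enter (4,1) at t=2.7020
    x: enter (3,1) at t=3.6200 ← occupied
  → r_1 = 3.6200
beam 2: φ=-90°, α=285°
  dir = (cos 285°, sin 285°) = (0.2588, -0.9659); from cell (5,4)
  next x-line at t=0.7341, next y-line at t=0.3520; Δt_x=3.8637, Δt_y=1.0353
    y: enter (5,3) at t=0.3520
    x: enter (6,3) at t=0.7341
    y: enter (6,2) at t=1.3873
    y: enter (6,1) at t=2.4225
    y: enter (6,0) at t=3.4578 ← occupied
  → r_2 = 3.4578
beam 3: φ=-45°, α=330°
  dir = (cos 330°, sin 330°) = (0.8660, -0.5000); from cell (5,4)
  next x-line at t=0.2194, next y-line at t=0.6800; Δt_x=1.1547, Δt_y=2.0000
    x: enter (6,4) at t=0.2194
    y: enter (6,3) at t=0.6800
    x: enter (7,3) at t=1.3741 ← occupied
  → r_3 = 1.3741
beam 4: φ=0°, α=15°
  dir = (cos 15°, sin 15°) = (0.9659, 0.2588); from cell (5,4)
  next x-line at t=0.1967, next y-line at t=2.5500; Δt_x=1.0353, Δt_y=3.8637
    x: enter (6,4) at t=0.1967
    x: enter (7,4) at t=1.2320 ← occupied
  → r_4 = 1.2320
beam 5: φ=45°, α=60°
  dir = (cos 60°, sin 60°) = (0.5000, 0.8660); from cell (5,4)
  next x-line at t=0.3800, next y-line at t=0.7621; Δt_x=2.0000, Δt_y=1.1547
    x: enter (6,4) at t=0.3800
    y: enter (6,5) at t=0.7621
    y: enter (6,6) at t=1.9168 ← occupied
  → r_5 = 1.9168
beam 6: φ=90°, α=105°
  dir = (cos 105°, sin 105°) = (-0.2588, 0.9659); from cell (5,4)
  next x-line at t=3.1296, next y-line at t=0.6833; Δt_x=3.8637, Δt_y=1.0353
    y: enter (5,5) at t=0.6833
    y: enter (5,6) at t=1.7186 ← occupied
  → r_6 = 1.7186
beam 7: φ=135°, α=150°
  dir = (cos 150°, sin 150°) = (-0.8660, 0.5000); from cell (5,4)
  next x-line at t=0.9353, next y-line at t=1.3200; Δt_x=1.1547, Δt_y=2.0000
    x: enter (4,4) at t=0.9353
    y: enter (4,5) at t=1.3200
    x: enter (3,5) at t=2.0900
    x: enter (2,5) at t=3.2447
    y: enter (2,6) at t=3.3200 ← occupied
  → r_7 = 3.3200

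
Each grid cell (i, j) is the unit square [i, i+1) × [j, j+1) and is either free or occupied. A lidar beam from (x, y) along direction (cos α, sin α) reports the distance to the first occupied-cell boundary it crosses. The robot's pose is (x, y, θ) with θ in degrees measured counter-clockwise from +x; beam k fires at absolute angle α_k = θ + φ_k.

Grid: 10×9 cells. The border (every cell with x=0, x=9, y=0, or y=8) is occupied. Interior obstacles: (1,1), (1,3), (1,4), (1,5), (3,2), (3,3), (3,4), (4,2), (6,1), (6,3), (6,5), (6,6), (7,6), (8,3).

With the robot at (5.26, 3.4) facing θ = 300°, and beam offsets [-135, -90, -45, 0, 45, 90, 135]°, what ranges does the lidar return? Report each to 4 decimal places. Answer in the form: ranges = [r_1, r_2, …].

ranges = [1.3044, 0.8000, 1.0046, 1.6166, 0.7661, 0.8545, 2.8591]

beam 1: φ=-135°, α=165°
  d=(-0.9659,0.2588)  start (5,3)  tX=0.2692 tY=2.3182  stride 1/|dx|=1.0353 1/|dy|=3.8637
    cross x-line → (4,3), t=0.2692
    cross x-line → (3,3), t=1.3044 (wall)
  → r_1 = 1.3044
beam 2: φ=-90°, α=210°
  d=(-0.8660,-0.5000)  start (5,3)  tX=0.3002 tY=0.8000  stride 1/|dx|=1.1547 1/|dy|=2.0000
    cross x-line → (4,3), t=0.3002
    cross y-line → (4,2), t=0.8000 (wall)
  → r_2 = 0.8000
beam 3: φ=-45°, α=255°
  d=(-0.2588,-0.9659)  start (5,3)  tX=1.0046 tY=0.4141  stride 1/|dx|=3.8637 1/|dy|=1.0353
    cross y-line → (5,2), t=0.4141
    cross x-line → (4,2), t=1.0046 (wall)
  → r_3 = 1.0046
beam 4: φ=0°, α=300°
  d=(0.5000,-0.8660)  start (5,3)  tX=1.4800 tY=0.4619  stride 1/|dx|=2.0000 1/|dy|=1.1547
    cross y-line → (5,2), t=0.4619
    cross x-line → (6,2), t=1.4800
    cross y-line → (6,1), t=1.6166 (wall)
  → r_4 = 1.6166
beam 5: φ=45°, α=345°
  d=(0.9659,-0.2588)  start (5,3)  tX=0.7661 tY=1.5455  stride 1/|dx|=1.0353 1/|dy|=3.8637
    cross x-line → (6,3), t=0.7661 (wall)
  → r_5 = 0.7661
beam 6: φ=90°, α=30°
  d=(0.8660,0.5000)  start (5,3)  tX=0.8545 tY=1.2000  stride 1/|dx|=1.1547 1/|dy|=2.0000
    cross x-line → (6,3), t=0.8545 (wall)
  → r_6 = 0.8545
beam 7: φ=135°, α=75°
  d=(0.2588,0.9659)  start (5,3)  tX=2.8591 tY=0.6212  stride 1/|dx|=3.8637 1/|dy|=1.0353
    cross y-line → (5,4), t=0.6212
    cross y-line → (5,5), t=1.6564
    cross y-line → (5,6), t=2.6917
    cross x-line → (6,6), t=2.8591 (wall)
  → r_7 = 2.8591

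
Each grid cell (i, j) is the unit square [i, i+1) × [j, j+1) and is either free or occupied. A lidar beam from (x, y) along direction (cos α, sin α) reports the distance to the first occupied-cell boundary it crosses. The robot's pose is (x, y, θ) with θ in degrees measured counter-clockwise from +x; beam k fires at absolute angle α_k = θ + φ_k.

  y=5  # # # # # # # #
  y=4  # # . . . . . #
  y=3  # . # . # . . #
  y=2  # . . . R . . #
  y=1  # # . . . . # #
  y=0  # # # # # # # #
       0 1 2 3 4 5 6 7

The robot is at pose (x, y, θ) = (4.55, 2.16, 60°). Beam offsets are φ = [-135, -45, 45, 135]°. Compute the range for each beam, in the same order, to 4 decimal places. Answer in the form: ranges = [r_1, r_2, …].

ranges = [1.2009, 2.5364, 0.8696, 2.6400]

beam 1: φ=-135°, α=285°
  dir = (cos 285°, sin 285°) = (0.2588, -0.9659); from cell (4,2)
  next x-line at t=1.7387, next y-line at t=0.1656; Δt_x=3.8637, Δt_y=1.0353
    y: enter (4,1) at t=0.1656
    y: enter (4,0) at t=1.2009 ← occupied
  → r_1 = 1.2009
beam 2: φ=-45°, α=15°
  dir = (cos 15°, sin 15°) = (0.9659, 0.2588); from cell (4,2)
  next x-line at t=0.4659, next y-line at t=3.2455; Δt_x=1.0353, Δt_y=3.8637
    x: enter (5,2) at t=0.4659
    x: enter (6,2) at t=1.5012
    x: enter (7,2) at t=2.5364 ← occupied
  → r_2 = 2.5364
beam 3: φ=45°, α=105°
  dir = (cos 105°, sin 105°) = (-0.2588, 0.9659); from cell (4,2)
  next x-line at t=2.1250, next y-line at t=0.8696; Δt_x=3.8637, Δt_y=1.0353
    y: enter (4,3) at t=0.8696 ← occupied
  → r_3 = 0.8696
beam 4: φ=135°, α=195°
  dir = (cos 195°, sin 195°) = (-0.9659, -0.2588); from cell (4,2)
  next x-line at t=0.5694, next y-line at t=0.6182; Δt_x=1.0353, Δt_y=3.8637
    x: enter (3,2) at t=0.5694
    y: enter (3,1) at t=0.6182
    x: enter (2,1) at t=1.6047
    x: enter (1,1) at t=2.6400 ← occupied
  → r_4 = 2.6400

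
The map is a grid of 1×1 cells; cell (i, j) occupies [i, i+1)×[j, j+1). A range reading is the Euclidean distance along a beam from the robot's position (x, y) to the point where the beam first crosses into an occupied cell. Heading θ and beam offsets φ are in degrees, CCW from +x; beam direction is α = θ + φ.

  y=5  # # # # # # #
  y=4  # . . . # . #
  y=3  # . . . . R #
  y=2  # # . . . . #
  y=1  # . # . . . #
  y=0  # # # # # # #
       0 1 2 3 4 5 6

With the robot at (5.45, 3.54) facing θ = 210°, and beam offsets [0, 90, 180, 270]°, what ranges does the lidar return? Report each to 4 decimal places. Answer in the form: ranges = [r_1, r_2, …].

beam 1: φ=0°, α=210°
  dir = (cos 210°, sin 210°) = (-0.8660, -0.5000); from cell (5,3)
  next x-line at t=0.5196, next y-line at t=1.0800; Δt_x=1.1547, Δt_y=2.0000
    x: enter (4,3) at t=0.5196
    y: enter (4,2) at t=1.0800
    x: enter (3,2) at t=1.6743
    x: enter (2,2) at t=2.8290
    y: enter (2,1) at t=3.0800 ← occupied
  → r_1 = 3.0800
beam 2: φ=90°, α=300°
  dir = (cos 300°, sin 300°) = (0.5000, -0.8660); from cell (5,3)
  next x-line at t=1.1000, next y-line at t=0.6235; Δt_x=2.0000, Δt_y=1.1547
    y: enter (5,2) at t=0.6235
    x: enter (6,2) at t=1.1000 ← occupied
  → r_2 = 1.1000
beam 3: φ=180°, α=30°
  dir = (cos 30°, sin 30°) = (0.8660, 0.5000); from cell (5,3)
  next x-line at t=0.6351, next y-line at t=0.9200; Δt_x=1.1547, Δt_y=2.0000
    x: enter (6,3) at t=0.6351 ← occupied
  → r_3 = 0.6351
beam 4: φ=270°, α=120°
  dir = (cos 120°, sin 120°) = (-0.5000, 0.8660); from cell (5,3)
  next x-line at t=0.9000, next y-line at t=0.5312; Δt_x=2.0000, Δt_y=1.1547
    y: enter (5,4) at t=0.5312
    x: enter (4,4) at t=0.9000 ← occupied
  → r_4 = 0.9000

ranges = [3.0800, 1.1000, 0.6351, 0.9000]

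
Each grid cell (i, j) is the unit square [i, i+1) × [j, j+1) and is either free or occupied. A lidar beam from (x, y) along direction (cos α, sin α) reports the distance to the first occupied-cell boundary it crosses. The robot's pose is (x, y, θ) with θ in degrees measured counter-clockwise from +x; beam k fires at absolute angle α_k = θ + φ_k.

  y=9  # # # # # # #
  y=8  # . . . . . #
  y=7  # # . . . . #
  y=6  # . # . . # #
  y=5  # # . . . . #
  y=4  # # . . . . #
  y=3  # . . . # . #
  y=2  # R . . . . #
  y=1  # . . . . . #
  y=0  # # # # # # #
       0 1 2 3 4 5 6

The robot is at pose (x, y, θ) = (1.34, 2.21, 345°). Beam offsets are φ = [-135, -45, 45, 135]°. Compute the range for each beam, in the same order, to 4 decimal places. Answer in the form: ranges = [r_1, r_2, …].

ranges = [0.3926, 1.3972, 3.0715, 0.6800]

beam 1: φ=-135°, α=210°
  d=(-0.8660,-0.5000)  start (1,2)  tX=0.3926 tY=0.4200  stride 1/|dx|=1.1547 1/|dy|=2.0000
    cross x-line → (0,2), t=0.3926 (wall)
  → r_1 = 0.3926
beam 2: φ=-45°, α=300°
  d=(0.5000,-0.8660)  start (1,2)  tX=1.3200 tY=0.2425  stride 1/|dx|=2.0000 1/|dy|=1.1547
    cross y-line → (1,1), t=0.2425
    cross x-line → (2,1), t=1.3200
    cross y-line → (2,0), t=1.3972 (wall)
  → r_2 = 1.3972
beam 3: φ=45°, α=30°
  d=(0.8660,0.5000)  start (1,2)  tX=0.7621 tY=1.5800  stride 1/|dx|=1.1547 1/|dy|=2.0000
    cross x-line → (2,2), t=0.7621
    cross y-line → (2,3), t=1.5800
    cross x-line → (3,3), t=1.9168
    cross x-line → (4,3), t=3.0715 (wall)
  → r_3 = 3.0715
beam 4: φ=135°, α=120°
  d=(-0.5000,0.8660)  start (1,2)  tX=0.6800 tY=0.9122  stride 1/|dx|=2.0000 1/|dy|=1.1547
    cross x-line → (0,2), t=0.6800 (wall)
  → r_4 = 0.6800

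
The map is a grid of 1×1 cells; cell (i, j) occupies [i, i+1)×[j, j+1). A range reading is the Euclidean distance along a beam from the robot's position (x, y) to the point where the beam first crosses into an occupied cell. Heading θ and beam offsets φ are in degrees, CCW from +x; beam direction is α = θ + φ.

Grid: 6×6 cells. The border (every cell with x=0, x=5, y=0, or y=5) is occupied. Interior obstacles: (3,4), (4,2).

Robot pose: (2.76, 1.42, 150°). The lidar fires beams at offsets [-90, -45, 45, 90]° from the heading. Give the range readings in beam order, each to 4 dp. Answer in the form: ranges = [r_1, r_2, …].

ranges = [4.1338, 3.7063, 1.6228, 0.4850]

beam 1: φ=-90°, α=60°
  dir = (cos 60°, sin 60°) = (0.5000, 0.8660); from cell (2,1)
  next x-line at t=0.4800, next y-line at t=0.6697; Δt_x=2.0000, Δt_y=1.1547
    x: enter (3,1) at t=0.4800
    y: enter (3,2) at t=0.6697
    y: enter (3,3) at t=1.8244
    x: enter (4,3) at t=2.4800
    y: enter (4,4) at t=2.9791
    y: enter (4,5) at t=4.1338 ← occupied
  → r_1 = 4.1338
beam 2: φ=-45°, α=105°
  dir = (cos 105°, sin 105°) = (-0.2588, 0.9659); from cell (2,1)
  next x-line at t=2.9364, next y-line at t=0.6005; Δt_x=3.8637, Δt_y=1.0353
    y: enter (2,2) at t=0.6005
    y: enter (2,3) at t=1.6357
    y: enter (2,4) at t=2.6710
    x: enter (1,4) at t=2.9364
    y: enter (1,5) at t=3.7063 ← occupied
  → r_2 = 3.7063
beam 3: φ=45°, α=195°
  dir = (cos 195°, sin 195°) = (-0.9659, -0.2588); from cell (2,1)
  next x-line at t=0.7868, next y-line at t=1.6228; Δt_x=1.0353, Δt_y=3.8637
    x: enter (1,1) at t=0.7868
    y: enter (1,0) at t=1.6228 ← occupied
  → r_3 = 1.6228
beam 4: φ=90°, α=240°
  dir = (cos 240°, sin 240°) = (-0.5000, -0.8660); from cell (2,1)
  next x-line at t=1.5200, next y-line at t=0.4850; Δt_x=2.0000, Δt_y=1.1547
    y: enter (2,0) at t=0.4850 ← occupied
  → r_4 = 0.4850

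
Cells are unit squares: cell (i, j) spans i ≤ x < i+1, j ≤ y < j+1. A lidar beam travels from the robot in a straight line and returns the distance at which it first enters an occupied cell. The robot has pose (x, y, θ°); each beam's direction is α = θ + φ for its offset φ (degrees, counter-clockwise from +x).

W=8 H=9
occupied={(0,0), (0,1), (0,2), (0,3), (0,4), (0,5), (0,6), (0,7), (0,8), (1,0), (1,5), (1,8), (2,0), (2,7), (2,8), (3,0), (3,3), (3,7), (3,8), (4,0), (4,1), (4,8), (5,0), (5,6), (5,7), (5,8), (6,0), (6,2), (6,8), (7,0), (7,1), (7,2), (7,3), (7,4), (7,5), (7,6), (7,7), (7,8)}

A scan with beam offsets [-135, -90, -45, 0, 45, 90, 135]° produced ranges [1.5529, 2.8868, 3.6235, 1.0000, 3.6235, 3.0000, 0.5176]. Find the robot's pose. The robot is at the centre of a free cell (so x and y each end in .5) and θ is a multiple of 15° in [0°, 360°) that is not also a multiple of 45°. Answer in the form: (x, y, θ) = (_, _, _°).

Enumerate (i+0.5, j+0.5, θ) over the 34 free cells and 16 admissible headings. For each, cast all 7 beams and compare to the given ranges.
  (4.5, 7.5, 15°): beam 1 = 7.0000 ≠ 1.5529 ✗
  (3.5, 6.5, 150°): beam 2 = 0.5774 ≠ 2.8868 ✗
  (5.5, 1.5, 105°): beam 1 = 1.0000 ≠ 1.5529 ✗
  …
  (4.5, 2.5, 120°): r_1=1.5529, r_2=2.8868, r_3=3.6235, r_4=1.0000, r_5=3.6235, r_6=3.0000, r_7=0.5176 — all match ✓
No second candidate reproduces the full scan.

(x, y, θ) = (4.5, 2.5, 120°)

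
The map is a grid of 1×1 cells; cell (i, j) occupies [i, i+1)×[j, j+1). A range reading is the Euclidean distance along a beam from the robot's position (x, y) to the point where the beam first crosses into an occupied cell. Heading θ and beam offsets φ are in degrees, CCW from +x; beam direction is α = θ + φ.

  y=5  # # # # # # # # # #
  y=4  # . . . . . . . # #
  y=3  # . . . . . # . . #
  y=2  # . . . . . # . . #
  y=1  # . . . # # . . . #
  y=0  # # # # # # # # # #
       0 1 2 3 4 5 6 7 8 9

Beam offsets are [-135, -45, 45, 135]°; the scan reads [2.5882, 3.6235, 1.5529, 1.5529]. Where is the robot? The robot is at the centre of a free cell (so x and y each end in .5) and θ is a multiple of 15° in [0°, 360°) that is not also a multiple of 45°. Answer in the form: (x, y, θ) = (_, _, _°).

(x, y, θ) = (2.5, 3.5, 30°)

Candidates: 27 free-cell centres × 16 headings = 432 poses. Raycast each; keep the one whose scan matches to 4 dp.
  (8.5, 2.5, 300°): beam 1 = 1.5529 ≠ 2.5882 ✗
  (8.5, 2.5, 75°): beam 1 = 1.0000 ≠ 2.5882 ✗
  (7.5, 3.5, 300°): beam 1 = 0.5176 ≠ 2.5882 ✗
  (7.5, 1.5, 195°): beam 1 = 2.8868 ≠ 2.5882 ✗
  …
  (2.5, 3.5, 30°): r_1=2.5882, r_2=3.6235, r_3=1.5529, r_4=1.5529 — all match ✓
Only this pose fits every beam.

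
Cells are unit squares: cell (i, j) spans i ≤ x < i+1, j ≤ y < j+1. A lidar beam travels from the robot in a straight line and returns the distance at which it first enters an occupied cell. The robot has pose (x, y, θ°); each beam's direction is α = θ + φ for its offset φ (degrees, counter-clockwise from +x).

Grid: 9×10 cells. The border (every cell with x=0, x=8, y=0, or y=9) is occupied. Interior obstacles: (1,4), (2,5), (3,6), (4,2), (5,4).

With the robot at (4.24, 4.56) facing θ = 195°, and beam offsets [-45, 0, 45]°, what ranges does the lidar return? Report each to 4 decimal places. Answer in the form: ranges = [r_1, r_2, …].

ranges = [1.4318, 3.3543, 4.1107]

beam 1: φ=-45°, α=150°
  dir = (cos 150°, sin 150°) = (-0.8660, 0.5000); from cell (4,4)
  next x-line at t=0.2771, next y-line at t=0.8800; Δt_x=1.1547, Δt_y=2.0000
    x: enter (3,4) at t=0.2771
    y: enter (3,5) at t=0.8800
    x: enter (2,5) at t=1.4318 ← occupied
  → r_1 = 1.4318
beam 2: φ=0°, α=195°
  dir = (cos 195°, sin 195°) = (-0.9659, -0.2588); from cell (4,4)
  next x-line at t=0.2485, next y-line at t=2.1637; Δt_x=1.0353, Δt_y=3.8637
    x: enter (3,4) at t=0.2485
    x: enter (2,4) at t=1.2837
    y: enter (2,3) at t=2.1637
    x: enter (1,3) at t=2.3190
    x: enter (0,3) at t=3.3543 ← occupied
  → r_2 = 3.3543
beam 3: φ=45°, α=240°
  dir = (cos 240°, sin 240°) = (-0.5000, -0.8660); from cell (4,4)
  next x-line at t=0.4800, next y-line at t=0.6466; Δt_x=2.0000, Δt_y=1.1547
    x: enter (3,4) at t=0.4800
    y: enter (3,3) at t=0.6466
    y: enter (3,2) at t=1.8013
    x: enter (2,2) at t=2.4800
    y: enter (2,1) at t=2.9560
    y: enter (2,0) at t=4.1107 ← occupied
  → r_3 = 4.1107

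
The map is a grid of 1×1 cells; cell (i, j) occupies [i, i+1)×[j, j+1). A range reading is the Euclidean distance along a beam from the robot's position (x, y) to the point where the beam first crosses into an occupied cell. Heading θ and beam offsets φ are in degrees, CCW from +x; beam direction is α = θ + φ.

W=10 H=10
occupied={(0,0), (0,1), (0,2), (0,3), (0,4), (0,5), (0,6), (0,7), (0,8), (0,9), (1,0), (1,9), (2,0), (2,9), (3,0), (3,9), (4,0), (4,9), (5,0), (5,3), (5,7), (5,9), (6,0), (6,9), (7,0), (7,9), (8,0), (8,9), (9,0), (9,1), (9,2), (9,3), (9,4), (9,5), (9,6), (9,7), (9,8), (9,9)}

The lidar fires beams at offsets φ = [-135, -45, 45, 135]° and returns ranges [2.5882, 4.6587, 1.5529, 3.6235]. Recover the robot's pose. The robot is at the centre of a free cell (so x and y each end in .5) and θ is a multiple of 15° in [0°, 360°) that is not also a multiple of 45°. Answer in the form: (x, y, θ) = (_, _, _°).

(x, y, θ) = (2.5, 4.5, 120°)

The pose lattice has 62·16 = 992 candidates. Test each by forward raycasting.
  (6.5, 4.5, 240°): beam 2 = 5.6940 ≠ 4.6587 ✗
  (8.5, 5.5, 210°): beam 1 = 1.9319 ≠ 2.5882 ✗
  (1.5, 3.5, 150°): beam 1 = 7.7646 ≠ 2.5882 ✗
  (7.5, 3.5, 165°): beam 1 = 1.7321 ≠ 2.5882 ✗
  …
  (2.5, 4.5, 120°): r_1=2.5882, r_2=4.6587, r_3=1.5529, r_4=3.6235 — all match ✓
No second candidate reproduces the full scan.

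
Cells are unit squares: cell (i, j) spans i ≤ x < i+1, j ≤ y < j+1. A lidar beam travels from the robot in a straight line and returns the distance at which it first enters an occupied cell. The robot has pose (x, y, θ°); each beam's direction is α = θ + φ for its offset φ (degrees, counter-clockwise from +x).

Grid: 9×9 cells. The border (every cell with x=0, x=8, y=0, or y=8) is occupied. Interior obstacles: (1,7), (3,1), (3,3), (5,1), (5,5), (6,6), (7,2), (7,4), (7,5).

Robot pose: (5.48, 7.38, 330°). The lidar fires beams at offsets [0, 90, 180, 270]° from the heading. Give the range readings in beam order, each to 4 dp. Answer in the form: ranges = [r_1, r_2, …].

ranges = [0.7600, 0.7159, 1.2400, 3.9029]

beam 1: φ=0°, α=330°
  direction (0.8660, -0.5000); cell (5,7); t to first gridline: x 0.6004, y 0.7600 (then +1.1547 / +2.0000)
    (6,7) via x @ 0.6004
    (6,6) via y @ 0.7600  # hit
  → r_1 = 0.7600
beam 2: φ=90°, α=60°
  direction (0.5000, 0.8660); cell (5,7); t to first gridline: x 1.0400, y 0.7159 (then +2.0000 / +1.1547)
    (5,8) via y @ 0.7159  # hit
  → r_2 = 0.7159
beam 3: φ=180°, α=150°
  direction (-0.8660, 0.5000); cell (5,7); t to first gridline: x 0.5543, y 1.2400 (then +1.1547 / +2.0000)
    (4,7) via x @ 0.5543
    (4,8) via y @ 1.2400  # hit
  → r_3 = 1.2400
beam 4: φ=270°, α=240°
  direction (-0.5000, -0.8660); cell (5,7); t to first gridline: x 0.9600, y 0.4388 (then +2.0000 / +1.1547)
    (5,6) via y @ 0.4388
    (4,6) via x @ 0.9600
    (4,5) via y @ 1.5935
    (4,4) via y @ 2.7482
    (3,4) via x @ 2.9600
    (3,3) via y @ 3.9029  # hit
  → r_4 = 3.9029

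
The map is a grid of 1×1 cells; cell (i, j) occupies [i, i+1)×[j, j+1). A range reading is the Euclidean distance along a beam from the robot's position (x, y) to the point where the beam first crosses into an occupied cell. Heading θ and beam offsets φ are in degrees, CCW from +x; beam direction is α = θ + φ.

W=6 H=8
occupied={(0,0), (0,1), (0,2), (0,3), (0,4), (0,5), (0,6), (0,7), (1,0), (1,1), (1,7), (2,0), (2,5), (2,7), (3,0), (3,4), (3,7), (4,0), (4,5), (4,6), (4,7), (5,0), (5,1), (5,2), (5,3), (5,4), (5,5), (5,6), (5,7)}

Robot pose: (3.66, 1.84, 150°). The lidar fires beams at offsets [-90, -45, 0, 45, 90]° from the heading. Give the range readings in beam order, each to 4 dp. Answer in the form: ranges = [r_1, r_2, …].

beam 1: φ=-90°, α=60°
  dir = (cos 60°, sin 60°) = (0.5000, 0.8660); from cell (3,1)
  next x-line at t=0.6800, next y-line at t=0.1848; Δt_x=2.0000, Δt_y=1.1547
    y: enter (3,2) at t=0.1848
    x: enter (4,2) at t=0.6800
    y: enter (4,3) at t=1.3395
    y: enter (4,4) at t=2.4942
    x: enter (5,4) at t=2.6800 ← occupied
  → r_1 = 2.6800
beam 2: φ=-45°, α=105°
  dir = (cos 105°, sin 105°) = (-0.2588, 0.9659); from cell (3,1)
  next x-line at t=2.5500, next y-line at t=0.1656; Δt_x=3.8637, Δt_y=1.0353
    y: enter (3,2) at t=0.1656
    y: enter (3,3) at t=1.2009
    y: enter (3,4) at t=2.2362 ← occupied
  → r_2 = 2.2362
beam 3: φ=0°, α=150°
  dir = (cos 150°, sin 150°) = (-0.8660, 0.5000); from cell (3,1)
  next x-line at t=0.7621, next y-line at t=0.3200; Δt_x=1.1547, Δt_y=2.0000
    y: enter (3,2) at t=0.3200
    x: enter (2,2) at t=0.7621
    x: enter (1,2) at t=1.9168
    y: enter (1,3) at t=2.3200
    x: enter (0,3) at t=3.0715 ← occupied
  → r_3 = 3.0715
beam 4: φ=45°, α=195°
  dir = (cos 195°, sin 195°) = (-0.9659, -0.2588); from cell (3,1)
  next x-line at t=0.6833, next y-line at t=3.2455; Δt_x=1.0353, Δt_y=3.8637
    x: enter (2,1) at t=0.6833
    x: enter (1,1) at t=1.7186 ← occupied
  → r_4 = 1.7186
beam 5: φ=90°, α=240°
  dir = (cos 240°, sin 240°) = (-0.5000, -0.8660); from cell (3,1)
  next x-line at t=1.3200, next y-line at t=0.9699; Δt_x=2.0000, Δt_y=1.1547
    y: enter (3,0) at t=0.9699 ← occupied
  → r_5 = 0.9699

ranges = [2.6800, 2.2362, 3.0715, 1.7186, 0.9699]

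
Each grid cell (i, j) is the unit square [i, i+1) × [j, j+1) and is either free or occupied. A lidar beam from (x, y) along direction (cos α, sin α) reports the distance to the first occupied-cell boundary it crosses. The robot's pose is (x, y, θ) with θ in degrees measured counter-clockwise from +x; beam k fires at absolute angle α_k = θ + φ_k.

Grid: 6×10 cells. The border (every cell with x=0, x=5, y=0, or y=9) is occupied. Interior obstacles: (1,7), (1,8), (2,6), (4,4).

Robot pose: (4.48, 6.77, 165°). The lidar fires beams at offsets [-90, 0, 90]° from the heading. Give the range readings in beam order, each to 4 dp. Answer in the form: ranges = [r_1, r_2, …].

beam 1: φ=-90°, α=75°
  d=(0.2588,0.9659)  start (4,6)  tX=2.0091 tY=0.2381  stride 1/|dx|=3.8637 1/|dy|=1.0353
    cross y-line → (4,7), t=0.2381
    cross y-line → (4,8), t=1.2734
    cross x-line → (5,8), t=2.0091 (wall)
  → r_1 = 2.0091
beam 2: φ=0°, α=165°
  d=(-0.9659,0.2588)  start (4,6)  tX=0.4969 tY=0.8887  stride 1/|dx|=1.0353 1/|dy|=3.8637
    cross x-line → (3,6), t=0.4969
    cross y-line → (3,7), t=0.8887
    cross x-line → (2,7), t=1.5322
    cross x-line → (1,7), t=2.5675 (wall)
  → r_2 = 2.5675
beam 3: φ=90°, α=255°
  d=(-0.2588,-0.9659)  start (4,6)  tX=1.8546 tY=0.7972  stride 1/|dx|=3.8637 1/|dy|=1.0353
    cross y-line → (4,5), t=0.7972
    cross y-line → (4,4), t=1.8324 (wall)
  → r_3 = 1.8324

ranges = [2.0091, 2.5675, 1.8324]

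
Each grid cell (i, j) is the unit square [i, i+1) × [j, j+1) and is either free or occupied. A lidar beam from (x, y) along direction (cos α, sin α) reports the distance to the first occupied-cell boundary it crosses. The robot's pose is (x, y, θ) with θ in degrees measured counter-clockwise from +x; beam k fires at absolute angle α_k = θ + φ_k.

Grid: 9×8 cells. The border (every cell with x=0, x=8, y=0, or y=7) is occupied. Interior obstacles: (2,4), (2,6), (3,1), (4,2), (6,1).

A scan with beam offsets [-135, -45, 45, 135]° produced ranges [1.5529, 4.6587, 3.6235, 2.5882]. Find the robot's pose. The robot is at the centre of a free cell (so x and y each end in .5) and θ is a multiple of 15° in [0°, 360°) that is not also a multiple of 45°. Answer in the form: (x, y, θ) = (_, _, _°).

(x, y, θ) = (3.5, 3.5, 30°)

Candidates: 37 free-cell centres × 16 headings = 592 poses. Raycast each; keep the one whose scan matches to 4 dp.
  (4.5, 5.5, 210°): beam 2 = 1.9319 ≠ 4.6587 ✗
  (7.5, 1.5, 120°): beam 1 = 0.5176 ≠ 1.5529 ✗
  (6.5, 2.5, 15°): beam 1 = 0.5774 ≠ 1.5529 ✗
  (6.5, 3.5, 60°): beam 2 = 1.5529 ≠ 4.6587 ✗
  …
  (3.5, 3.5, 30°): r_1=1.5529, r_2=4.6587, r_3=3.6235, r_4=2.5882 — all match ✓
Unique over the lattice → pose = (3.5, 3.5, 30°).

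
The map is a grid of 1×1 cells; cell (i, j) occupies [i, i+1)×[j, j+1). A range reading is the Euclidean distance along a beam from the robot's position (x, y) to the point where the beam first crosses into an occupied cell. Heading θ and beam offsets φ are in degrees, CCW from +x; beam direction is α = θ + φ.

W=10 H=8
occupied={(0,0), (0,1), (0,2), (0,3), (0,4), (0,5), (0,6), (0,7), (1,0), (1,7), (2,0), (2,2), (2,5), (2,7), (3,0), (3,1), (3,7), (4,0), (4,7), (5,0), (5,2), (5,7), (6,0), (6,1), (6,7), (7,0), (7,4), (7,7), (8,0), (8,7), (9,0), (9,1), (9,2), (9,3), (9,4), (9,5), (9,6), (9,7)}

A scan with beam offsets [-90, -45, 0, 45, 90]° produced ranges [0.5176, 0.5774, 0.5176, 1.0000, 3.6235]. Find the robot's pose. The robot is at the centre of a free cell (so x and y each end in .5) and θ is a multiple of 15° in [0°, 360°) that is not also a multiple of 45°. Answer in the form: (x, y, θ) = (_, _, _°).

Enumerate (i+0.5, j+0.5, θ) over the 42 free cells and 16 admissible headings. For each, cast all 5 beams and compare to the given ranges.
  (6.5, 2.5, 240°): beam 1 = 0.5774 ≠ 0.5176 ✗
  (4.5, 4.5, 60°): beam 1 = 5.1962 ≠ 0.5176 ✗
  (4.5, 1.5, 330°): beam 1 = 0.5774 ≠ 0.5176 ✗
  (7.5, 3.5, 150°): beam 1 = 0.5774 ≠ 0.5176 ✗
  (6.5, 6.5, 150°): beam 1 = 0.5774 ≠ 0.5176 ✗
  …
  (1.5, 6.5, 195°): r_1=0.5176, r_2=0.5774, r_3=0.5176, r_4=1.0000, r_5=3.6235 — all match ✓
Only this pose fits every beam.

(x, y, θ) = (1.5, 6.5, 195°)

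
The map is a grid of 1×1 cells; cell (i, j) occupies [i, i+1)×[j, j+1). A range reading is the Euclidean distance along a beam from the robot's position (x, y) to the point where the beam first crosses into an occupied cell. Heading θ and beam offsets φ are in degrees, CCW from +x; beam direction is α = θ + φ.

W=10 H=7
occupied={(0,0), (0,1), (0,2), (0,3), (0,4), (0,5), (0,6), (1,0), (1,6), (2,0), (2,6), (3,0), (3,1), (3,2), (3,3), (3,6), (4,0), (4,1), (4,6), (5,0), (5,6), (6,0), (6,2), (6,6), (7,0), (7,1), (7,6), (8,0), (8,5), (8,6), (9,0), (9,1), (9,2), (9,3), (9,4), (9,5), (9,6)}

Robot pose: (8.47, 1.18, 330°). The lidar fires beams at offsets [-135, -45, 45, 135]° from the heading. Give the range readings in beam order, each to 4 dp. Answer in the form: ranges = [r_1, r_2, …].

beam 1: φ=-135°, α=195°
  cosα=-0.9659 sinα=-0.2588 | (8,1) | tMaxX 0.4866 tMaxY 0.6955 | tΔX 1.0353 tΔY 3.8637
    t=0.4866 [x] (7,1) — stop
  → r_1 = 0.4866
beam 2: φ=-45°, α=285°
  cosα=0.2588 sinα=-0.9659 | (8,1) | tMaxX 2.0478 tMaxY 0.1863 | tΔX 3.8637 tΔY 1.0353
    t=0.1863 [y] (8,0) — stop
  → r_2 = 0.1863
beam 3: φ=45°, α=15°
  cosα=0.9659 sinα=0.2588 | (8,1) | tMaxX 0.5487 tMaxY 3.1682 | tΔX 1.0353 tΔY 3.8637
    t=0.5487 [x] (9,1) — stop
  → r_3 = 0.5487
beam 4: φ=135°, α=105°
  cosα=-0.2588 sinα=0.9659 | (8,1) | tMaxX 1.8159 tMaxY 0.8489 | tΔX 3.8637 tΔY 1.0353
    t=0.8489 [y] (8,2)
    t=1.8159 [x] (7,2)
    t=1.8842 [y] (7,3)
    t=2.9195 [y] (7,4)
    t=3.9548 [y] (7,5)
    t=4.9900 [y] (7,6) — stop
  → r_4 = 4.9900

ranges = [0.4866, 0.1863, 0.5487, 4.9900]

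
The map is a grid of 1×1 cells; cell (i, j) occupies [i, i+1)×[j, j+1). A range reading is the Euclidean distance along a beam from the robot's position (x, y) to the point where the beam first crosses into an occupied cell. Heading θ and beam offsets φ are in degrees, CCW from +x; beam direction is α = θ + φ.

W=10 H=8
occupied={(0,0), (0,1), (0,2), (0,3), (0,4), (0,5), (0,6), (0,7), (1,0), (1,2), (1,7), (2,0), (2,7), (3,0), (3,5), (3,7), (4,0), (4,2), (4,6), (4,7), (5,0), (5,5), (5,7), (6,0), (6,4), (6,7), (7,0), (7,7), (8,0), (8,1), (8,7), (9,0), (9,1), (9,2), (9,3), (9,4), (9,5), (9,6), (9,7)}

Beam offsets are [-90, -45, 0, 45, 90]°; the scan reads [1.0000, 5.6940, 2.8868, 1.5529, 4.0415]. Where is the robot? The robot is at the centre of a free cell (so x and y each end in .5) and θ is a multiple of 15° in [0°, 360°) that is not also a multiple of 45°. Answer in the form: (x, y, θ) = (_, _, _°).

Enumerate (i+0.5, j+0.5, θ) over the 41 free cells and 16 admissible headings. For each, cast all 5 beams and compare to the given ranges.
  (7.5, 4.5, 165°): beam 1 = 2.5882 ≠ 1.0000 ✗
  (6.5, 2.5, 60°): beam 1 = 1.7321 ≠ 1.0000 ✗
  (7.5, 2.5, 330°): beam 1 = 1.7321 ≠ 1.0000 ✗
  (2.5, 5.5, 165°): beam 1 = 1.5529 ≠ 1.0000 ✗
  …
  (3.5, 3.5, 30°): r_1=1.0000, r_2=5.6940, r_3=2.8868, r_4=1.5529, r_5=4.0415 — all match ✓
No second candidate reproduces the full scan.

(x, y, θ) = (3.5, 3.5, 30°)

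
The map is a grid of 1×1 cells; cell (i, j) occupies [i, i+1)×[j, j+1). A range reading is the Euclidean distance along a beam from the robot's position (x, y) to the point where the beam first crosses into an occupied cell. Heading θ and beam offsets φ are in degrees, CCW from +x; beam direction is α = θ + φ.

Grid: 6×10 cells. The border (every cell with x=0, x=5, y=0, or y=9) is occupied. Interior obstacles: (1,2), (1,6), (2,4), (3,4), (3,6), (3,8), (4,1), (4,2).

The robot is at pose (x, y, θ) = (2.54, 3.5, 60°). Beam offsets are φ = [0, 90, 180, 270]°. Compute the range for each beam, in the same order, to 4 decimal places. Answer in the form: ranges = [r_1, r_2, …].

beam 1: φ=0°, α=60°
  d=(0.5000,0.8660)  start (2,3)  tX=0.9200 tY=0.5774  stride 1/|dx|=2.0000 1/|dy|=1.1547
    cross y-line → (2,4), t=0.5774 (wall)
  → r_1 = 0.5774
beam 2: φ=90°, α=150°
  d=(-0.8660,0.5000)  start (2,3)  tX=0.6235 tY=1.0000  stride 1/|dx|=1.1547 1/|dy|=2.0000
    cross x-line → (1,3), t=0.6235
    cross y-line → (1,4), t=1.0000
    cross x-line → (0,4), t=1.7782 (wall)
  → r_2 = 1.7782
beam 3: φ=180°, α=240°
  d=(-0.5000,-0.8660)  start (2,3)  tX=1.0800 tY=0.5774  stride 1/|dx|=2.0000 1/|dy|=1.1547
    cross y-line → (2,2), t=0.5774
    cross x-line → (1,2), t=1.0800 (wall)
  → r_3 = 1.0800
beam 4: φ=270°, α=330°
  d=(0.8660,-0.5000)  start (2,3)  tX=0.5312 tY=1.0000  stride 1/|dx|=1.1547 1/|dy|=2.0000
    cross x-line → (3,3), t=0.5312
    cross y-line → (3,2), t=1.0000
    cross x-line → (4,2), t=1.6859 (wall)
  → r_4 = 1.6859

ranges = [0.5774, 1.7782, 1.0800, 1.6859]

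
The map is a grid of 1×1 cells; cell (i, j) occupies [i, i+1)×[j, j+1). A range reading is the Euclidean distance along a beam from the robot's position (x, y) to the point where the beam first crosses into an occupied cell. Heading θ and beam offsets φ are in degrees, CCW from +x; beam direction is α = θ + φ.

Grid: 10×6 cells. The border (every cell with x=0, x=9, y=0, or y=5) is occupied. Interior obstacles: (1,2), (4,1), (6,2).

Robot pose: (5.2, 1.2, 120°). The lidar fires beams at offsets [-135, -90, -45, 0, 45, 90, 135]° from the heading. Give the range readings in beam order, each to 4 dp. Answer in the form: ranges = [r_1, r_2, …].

ranges = [0.7727, 1.6000, 3.9340, 0.4000, 0.2071, 0.2309, 0.2071]

beam 1: φ=-135°, α=345°
  cosα=0.9659 sinα=-0.2588 | (5,1) | tMaxX 0.8282 tMaxY 0.7727 | tΔX 1.0353 tΔY 3.8637
    t=0.7727 [y] (5,0) — stop
  → r_1 = 0.7727
beam 2: φ=-90°, α=30°
  cosα=0.8660 sinα=0.5000 | (5,1) | tMaxX 0.9238 tMaxY 1.6000 | tΔX 1.1547 tΔY 2.0000
    t=0.9238 [x] (6,1)
    t=1.6000 [y] (6,2) — stop
  → r_2 = 1.6000
beam 3: φ=-45°, α=75°
  cosα=0.2588 sinα=0.9659 | (5,1) | tMaxX 3.0910 tMaxY 0.8282 | tΔX 3.8637 tΔY 1.0353
    t=0.8282 [y] (5,2)
    t=1.8635 [y] (5,3)
    t=2.8988 [y] (5,4)
    t=3.0910 [x] (6,4)
    t=3.9340 [y] (6,5) — stop
  → r_3 = 3.9340
beam 4: φ=0°, α=120°
  cosα=-0.5000 sinα=0.8660 | (5,1) | tMaxX 0.4000 tMaxY 0.9238 | tΔX 2.0000 tΔY 1.1547
    t=0.4000 [x] (4,1) — stop
  → r_4 = 0.4000
beam 5: φ=45°, α=165°
  cosα=-0.9659 sinα=0.2588 | (5,1) | tMaxX 0.2071 tMaxY 3.0910 | tΔX 1.0353 tΔY 3.8637
    t=0.2071 [x] (4,1) — stop
  → r_5 = 0.2071
beam 6: φ=90°, α=210°
  cosα=-0.8660 sinα=-0.5000 | (5,1) | tMaxX 0.2309 tMaxY 0.4000 | tΔX 1.1547 tΔY 2.0000
    t=0.2309 [x] (4,1) — stop
  → r_6 = 0.2309
beam 7: φ=135°, α=255°
  cosα=-0.2588 sinα=-0.9659 | (5,1) | tMaxX 0.7727 tMaxY 0.2071 | tΔX 3.8637 tΔY 1.0353
    t=0.2071 [y] (5,0) — stop
  → r_7 = 0.2071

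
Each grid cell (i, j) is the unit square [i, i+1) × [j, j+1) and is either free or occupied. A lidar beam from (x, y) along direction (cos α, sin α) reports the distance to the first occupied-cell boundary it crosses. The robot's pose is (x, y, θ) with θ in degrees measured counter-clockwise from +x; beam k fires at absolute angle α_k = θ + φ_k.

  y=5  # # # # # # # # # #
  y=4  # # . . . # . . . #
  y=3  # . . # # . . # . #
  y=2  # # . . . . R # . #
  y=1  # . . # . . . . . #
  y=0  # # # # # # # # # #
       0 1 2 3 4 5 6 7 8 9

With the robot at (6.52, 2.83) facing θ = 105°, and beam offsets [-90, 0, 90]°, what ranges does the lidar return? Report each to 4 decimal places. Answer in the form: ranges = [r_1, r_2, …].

ranges = [0.4969, 2.0091, 3.2069]

beam 1: φ=-90°, α=15°
  dir = (cos 15°, sin 15°) = (0.9659, 0.2588); from cell (6,2)
  next x-line at t=0.4969, next y-line at t=0.6568; Δt_x=1.0353, Δt_y=3.8637
    x: enter (7,2) at t=0.4969 ← occupied
  → r_1 = 0.4969
beam 2: φ=0°, α=105°
  dir = (cos 105°, sin 105°) = (-0.2588, 0.9659); from cell (6,2)
  next x-line at t=2.0091, next y-line at t=0.1760; Δt_x=3.8637, Δt_y=1.0353
    y: enter (6,3) at t=0.1760
    y: enter (6,4) at t=1.2113
    x: enter (5,4) at t=2.0091 ← occupied
  → r_2 = 2.0091
beam 3: φ=90°, α=195°
  dir = (cos 195°, sin 195°) = (-0.9659, -0.2588); from cell (6,2)
  next x-line at t=0.5383, next y-line at t=3.2069; Δt_x=1.0353, Δt_y=3.8637
    x: enter (5,2) at t=0.5383
    x: enter (4,2) at t=1.5736
    x: enter (3,2) at t=2.6089
    y: enter (3,1) at t=3.2069 ← occupied
  → r_3 = 3.2069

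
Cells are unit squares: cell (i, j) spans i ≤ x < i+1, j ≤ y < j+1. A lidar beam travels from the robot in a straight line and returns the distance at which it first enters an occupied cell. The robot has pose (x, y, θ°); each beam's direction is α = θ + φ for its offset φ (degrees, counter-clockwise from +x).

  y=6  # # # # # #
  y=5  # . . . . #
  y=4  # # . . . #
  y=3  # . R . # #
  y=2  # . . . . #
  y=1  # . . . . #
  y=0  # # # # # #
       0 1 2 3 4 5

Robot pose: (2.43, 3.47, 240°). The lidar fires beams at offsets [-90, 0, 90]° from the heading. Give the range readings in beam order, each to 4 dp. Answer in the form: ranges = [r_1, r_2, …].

ranges = [1.0600, 2.8521, 2.9676]

beam 1: φ=-90°, α=150°
  dir = (cos 150°, sin 150°) = (-0.8660, 0.5000); from cell (2,3)
  next x-line at t=0.4965, next y-line at t=1.0600; Δt_x=1.1547, Δt_y=2.0000
    x: enter (1,3) at t=0.4965
    y: enter (1,4) at t=1.0600 ← occupied
  → r_1 = 1.0600
beam 2: φ=0°, α=240°
  dir = (cos 240°, sin 240°) = (-0.5000, -0.8660); from cell (2,3)
  next x-line at t=0.8600, next y-line at t=0.5427; Δt_x=2.0000, Δt_y=1.1547
    y: enter (2,2) at t=0.5427
    x: enter (1,2) at t=0.8600
    y: enter (1,1) at t=1.6974
    y: enter (1,0) at t=2.8521 ← occupied
  → r_2 = 2.8521
beam 3: φ=90°, α=330°
  dir = (cos 330°, sin 330°) = (0.8660, -0.5000); from cell (2,3)
  next x-line at t=0.6582, next y-line at t=0.9400; Δt_x=1.1547, Δt_y=2.0000
    x: enter (3,3) at t=0.6582
    y: enter (3,2) at t=0.9400
    x: enter (4,2) at t=1.8129
    y: enter (4,1) at t=2.9400
    x: enter (5,1) at t=2.9676 ← occupied
  → r_3 = 2.9676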